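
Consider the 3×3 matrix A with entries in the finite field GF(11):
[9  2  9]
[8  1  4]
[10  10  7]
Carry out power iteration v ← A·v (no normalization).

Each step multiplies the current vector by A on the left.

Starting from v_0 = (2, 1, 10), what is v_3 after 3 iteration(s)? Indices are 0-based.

v_3 = (9, 9, 5)

v_0 = (2, 1, 10).
v_1 = A·v_0 = (0, 2, 1).
v_2 = A·v_1 = (2, 6, 5).
v_3 = A·v_2 = (9, 9, 5).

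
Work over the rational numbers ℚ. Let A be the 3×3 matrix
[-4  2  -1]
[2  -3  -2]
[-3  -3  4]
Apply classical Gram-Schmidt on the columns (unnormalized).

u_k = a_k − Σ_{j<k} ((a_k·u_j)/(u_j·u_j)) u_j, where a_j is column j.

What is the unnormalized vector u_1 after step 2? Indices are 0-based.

u_1 = (38/29, -77/29, -102/29)

Step 1: u_0 = a_0 = (-4, 2, -3).
Step 2: u_1 = a_1 − (-5/29)·u_0 = (38/29, -77/29, -102/29).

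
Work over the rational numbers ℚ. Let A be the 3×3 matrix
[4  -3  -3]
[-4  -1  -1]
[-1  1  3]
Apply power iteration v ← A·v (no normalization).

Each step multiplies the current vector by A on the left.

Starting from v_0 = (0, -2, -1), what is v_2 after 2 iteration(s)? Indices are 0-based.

v_2 = (42, -34, -21)

v_0 = (0, -2, -1).
v_1 = A·v_0 = (9, 3, -5).
v_2 = A·v_1 = (42, -34, -21).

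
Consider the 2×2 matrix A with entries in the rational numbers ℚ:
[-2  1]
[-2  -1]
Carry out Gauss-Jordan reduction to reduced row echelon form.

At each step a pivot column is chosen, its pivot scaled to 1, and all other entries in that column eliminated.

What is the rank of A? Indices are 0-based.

[1] R0 /= -2  ⇒  (1, -1/2)
     R1 -= -2·R0  ⇒  (0, -2)
[2] R1 /= -2  ⇒  (0, 1)
     R0 -= -1/2·R1  ⇒  (1, 0)

rank = 2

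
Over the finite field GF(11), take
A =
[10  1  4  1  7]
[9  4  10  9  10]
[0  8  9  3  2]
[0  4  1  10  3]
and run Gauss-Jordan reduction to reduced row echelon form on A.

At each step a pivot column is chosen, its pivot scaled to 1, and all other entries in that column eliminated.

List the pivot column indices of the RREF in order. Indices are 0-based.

pivot columns: 0, 1, 2, 3

pivot(0,0)=10: scale R0 → (1, 10, 7, 10, 4)
  clear (1,0): R1 −= (9)R0 → (0, 2, 2, 7, 7)
pivot(1,1)=2: scale R1 → (0, 1, 1, 9, 9)
  clear (0,1): R0 −= (10)R1 → (1, 0, 8, 8, 2)
  clear (2,1): R2 −= (8)R1 → (0, 0, 1, 8, 7)
  clear (3,1): R3 −= (4)R1 → (0, 0, 8, 7, 0)
pivot(2,2)=1: scale R2 → (0, 0, 1, 8, 7)
  clear (0,2): R0 −= (8)R2 → (1, 0, 0, 10, 1)
  clear (1,2): R1 −= (1)R2 → (0, 1, 0, 1, 2)
  clear (3,2): R3 −= (8)R2 → (0, 0, 0, 9, 10)
pivot(3,3)=9: scale R3 → (0, 0, 0, 1, 6)
  clear (0,3): R0 −= (10)R3 → (1, 0, 0, 0, 7)
  clear (1,3): R1 −= (1)R3 → (0, 1, 0, 0, 7)
  clear (2,3): R2 −= (8)R3 → (0, 0, 1, 0, 3)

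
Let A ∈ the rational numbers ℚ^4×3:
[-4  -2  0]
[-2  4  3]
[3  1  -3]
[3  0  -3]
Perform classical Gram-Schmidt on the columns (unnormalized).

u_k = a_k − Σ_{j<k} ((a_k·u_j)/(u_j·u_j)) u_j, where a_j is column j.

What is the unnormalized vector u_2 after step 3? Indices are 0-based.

Step 1: u_0 = a_0 = (-4, -2, 3, 3).
Step 2: u_1 = a_1 − (3/38)·u_0 = (-32/19, 79/19, 29/38, -9/38).
Step 3: u_2 = a_2 − (-12/19)·u_0 − (138/263)·u_1 = (-432/263, -117/263, -396/263, -258/263).

u_2 = (-432/263, -117/263, -396/263, -258/263)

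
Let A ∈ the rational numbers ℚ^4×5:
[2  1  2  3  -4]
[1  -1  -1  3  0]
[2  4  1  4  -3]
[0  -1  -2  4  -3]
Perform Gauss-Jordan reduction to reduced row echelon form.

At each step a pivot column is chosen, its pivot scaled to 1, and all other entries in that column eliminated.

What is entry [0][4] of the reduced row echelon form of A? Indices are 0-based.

M[0][4] = 133/37

step 1: normalize row 0 (÷2) = (1, 1/2, 1, 3/2, -2)
  row 1: subtract 1×row0 = (0, -3/2, -2, 3/2, 2)
  row 2: subtract 2×row0 = (0, 3, -1, 1, 1)
step 2: normalize row 1 (÷-3/2) = (0, 1, 4/3, -1, -4/3)
  row 0: subtract 1/2×row1 = (1, 0, 1/3, 2, -4/3)
  row 2: subtract 3×row1 = (0, 0, -5, 4, 5)
  row 3: subtract -1×row1 = (0, 0, -2/3, 3, -13/3)
step 3: normalize row 2 (÷-5) = (0, 0, 1, -4/5, -1)
  row 0: subtract 1/3×row2 = (1, 0, 0, 34/15, -1)
  row 1: subtract 4/3×row2 = (0, 1, 0, 1/15, 0)
  row 3: subtract -2/3×row2 = (0, 0, 0, 37/15, -5)
step 4: normalize row 3 (÷37/15) = (0, 0, 0, 1, -75/37)
  row 0: subtract 34/15×row3 = (1, 0, 0, 0, 133/37)
  row 1: subtract 1/15×row3 = (0, 1, 0, 0, 5/37)
  row 2: subtract -4/5×row3 = (0, 0, 1, 0, -97/37)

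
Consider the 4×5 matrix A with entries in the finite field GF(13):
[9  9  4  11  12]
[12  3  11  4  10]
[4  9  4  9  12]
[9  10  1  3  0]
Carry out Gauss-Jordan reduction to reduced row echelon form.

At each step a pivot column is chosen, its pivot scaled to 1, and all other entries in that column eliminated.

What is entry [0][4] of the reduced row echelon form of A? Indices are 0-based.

pivot(0,0)=9: scale R0 → (1, 1, 12, 7, 10)
  clear (1,0): R1 −= (12)R0 → (0, 4, 10, 11, 7)
  clear (2,0): R2 −= (4)R0 → (0, 5, 8, 7, 11)
  clear (3,0): R3 −= (9)R0 → (0, 1, 10, 5, 1)
pivot(1,1)=4: scale R1 → (0, 1, 9, 6, 5)
  clear (0,1): R0 −= (1)R1 → (1, 0, 3, 1, 5)
  clear (2,1): R2 −= (5)R1 → (0, 0, 2, 3, 12)
  clear (3,1): R3 −= (1)R1 → (0, 0, 1, 12, 9)
pivot(2,2)=2: scale R2 → (0, 0, 1, 8, 6)
  clear (0,2): R0 −= (3)R2 → (1, 0, 0, 3, 0)
  clear (1,2): R1 −= (9)R2 → (0, 1, 0, 12, 3)
  clear (3,2): R3 −= (1)R2 → (0, 0, 0, 4, 3)
pivot(3,3)=4: scale R3 → (0, 0, 0, 1, 4)
  clear (0,3): R0 −= (3)R3 → (1, 0, 0, 0, 1)
  clear (1,3): R1 −= (12)R3 → (0, 1, 0, 0, 7)
  clear (2,3): R2 −= (8)R3 → (0, 0, 1, 0, 0)

M[0][4] = 1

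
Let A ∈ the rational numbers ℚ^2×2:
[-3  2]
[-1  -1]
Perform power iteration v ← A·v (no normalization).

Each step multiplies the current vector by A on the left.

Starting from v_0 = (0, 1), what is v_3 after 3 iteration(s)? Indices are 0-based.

v_3 = (22, 9)

v_0 = (0, 1).
v_1 = A·v_0 = (2, -1).
v_2 = A·v_1 = (-8, -1).
v_3 = A·v_2 = (22, 9).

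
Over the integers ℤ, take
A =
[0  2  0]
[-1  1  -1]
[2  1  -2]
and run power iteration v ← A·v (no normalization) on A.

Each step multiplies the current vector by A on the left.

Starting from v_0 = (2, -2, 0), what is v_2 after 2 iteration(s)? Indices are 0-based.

v_0 = (2, -2, 0).
v_1 = A·v_0 = (-4, -4, 2).
v_2 = A·v_1 = (-8, -2, -16).

v_2 = (-8, -2, -16)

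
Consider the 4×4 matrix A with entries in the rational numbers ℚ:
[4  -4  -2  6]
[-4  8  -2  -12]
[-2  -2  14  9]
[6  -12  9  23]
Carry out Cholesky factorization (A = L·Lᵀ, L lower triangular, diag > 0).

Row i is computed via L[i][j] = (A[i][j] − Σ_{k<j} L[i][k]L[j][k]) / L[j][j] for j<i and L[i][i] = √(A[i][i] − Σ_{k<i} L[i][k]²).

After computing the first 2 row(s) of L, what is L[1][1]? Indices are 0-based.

Step 1: L[0][0] = √(4) = 2.
  L[1][0] = (-4) / L[0][0] = -2.
Step 2: L[1][1] = √(4) = 2.

L[1][1] = 2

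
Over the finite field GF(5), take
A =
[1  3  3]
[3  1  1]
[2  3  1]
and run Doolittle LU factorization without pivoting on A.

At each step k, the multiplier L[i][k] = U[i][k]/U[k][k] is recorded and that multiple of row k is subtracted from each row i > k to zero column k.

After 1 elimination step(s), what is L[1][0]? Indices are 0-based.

L[1][0] = 3

[col 0] pivot 1
  R1 -= 3*R0 → (0, 2, 2)  (L[1][0] := 3)
  R2 -= 2*R0 → (0, 2, 0)  (L[2][0] := 2)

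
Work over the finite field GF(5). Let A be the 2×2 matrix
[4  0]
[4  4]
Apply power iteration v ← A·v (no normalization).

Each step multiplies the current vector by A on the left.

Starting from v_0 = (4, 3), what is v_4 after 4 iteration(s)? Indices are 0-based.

v_4 = (4, 4)

v_0 = (4, 3).
v_1 = A·v_0 = (1, 3).
v_2 = A·v_1 = (4, 1).
v_3 = A·v_2 = (1, 0).
v_4 = A·v_3 = (4, 4).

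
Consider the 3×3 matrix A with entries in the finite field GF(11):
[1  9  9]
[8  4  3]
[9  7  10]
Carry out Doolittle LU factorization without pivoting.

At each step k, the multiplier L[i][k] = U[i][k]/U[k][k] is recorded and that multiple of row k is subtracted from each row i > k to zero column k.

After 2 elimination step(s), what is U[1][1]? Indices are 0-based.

k=0: U[0][0]=1
  eliminate (1,0): mult=8, new row 1: (0, 9, 8); set L[1][0]=8
  eliminate (2,0): mult=9, new row 2: (0, 3, 6); set L[2][0]=9
k=1: U[1][1]=9
  eliminate (2,1): mult=4, new row 2: (0, 0, 7); set L[2][1]=4

U[1][1] = 9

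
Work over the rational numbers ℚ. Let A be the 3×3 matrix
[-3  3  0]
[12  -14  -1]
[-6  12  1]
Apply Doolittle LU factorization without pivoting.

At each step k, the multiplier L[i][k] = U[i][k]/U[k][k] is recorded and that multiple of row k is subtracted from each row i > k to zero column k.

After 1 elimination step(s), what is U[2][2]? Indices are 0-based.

U[2][2] = 1

[col 0] pivot -3
  R1 -= -4*R0 → (0, -2, -1)  (L[1][0] := -4)
  R2 -= 2*R0 → (0, 6, 1)  (L[2][0] := 2)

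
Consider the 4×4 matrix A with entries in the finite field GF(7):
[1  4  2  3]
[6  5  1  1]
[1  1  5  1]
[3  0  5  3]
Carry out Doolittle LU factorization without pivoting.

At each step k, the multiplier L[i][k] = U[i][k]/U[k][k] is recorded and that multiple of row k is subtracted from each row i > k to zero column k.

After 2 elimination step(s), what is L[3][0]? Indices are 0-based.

L[3][0] = 3

k=0: U[0][0]=1
  eliminate (1,0): mult=6, new row 1: (0, 2, 3, 4); set L[1][0]=6
  eliminate (2,0): mult=1, new row 2: (0, 4, 3, 5); set L[2][0]=1
  eliminate (3,0): mult=3, new row 3: (0, 2, 6, 1); set L[3][0]=3
k=1: U[1][1]=2
  eliminate (2,1): mult=2, new row 2: (0, 0, 4, 4); set L[2][1]=2
  eliminate (3,1): mult=1, new row 3: (0, 0, 3, 4); set L[3][1]=1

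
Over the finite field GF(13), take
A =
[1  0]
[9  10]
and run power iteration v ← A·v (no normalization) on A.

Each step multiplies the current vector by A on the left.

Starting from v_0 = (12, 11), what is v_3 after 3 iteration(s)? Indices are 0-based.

v_0 = (12, 11).
v_1 = A·v_0 = (12, 10).
v_2 = A·v_1 = (12, 0).
v_3 = A·v_2 = (12, 4).

v_3 = (12, 4)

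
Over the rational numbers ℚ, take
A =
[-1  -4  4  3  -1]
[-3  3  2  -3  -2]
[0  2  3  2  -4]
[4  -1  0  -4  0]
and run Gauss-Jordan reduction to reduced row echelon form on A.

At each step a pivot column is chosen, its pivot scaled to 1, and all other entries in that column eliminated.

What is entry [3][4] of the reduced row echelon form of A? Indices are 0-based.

step 1: normalize row 0 (÷-1) = (1, 4, -4, -3, 1)
  row 1: subtract -3×row0 = (0, 15, -10, -12, 1)
  row 3: subtract 4×row0 = (0, -17, 16, 8, -4)
step 2: normalize row 1 (÷15) = (0, 1, -2/3, -4/5, 1/15)
  row 0: subtract 4×row1 = (1, 0, -4/3, 1/5, 11/15)
  row 2: subtract 2×row1 = (0, 0, 13/3, 18/5, -62/15)
  row 3: subtract -17×row1 = (0, 0, 14/3, -28/5, -43/15)
step 3: normalize row 2 (÷13/3) = (0, 0, 1, 54/65, -62/65)
  row 0: subtract -4/3×row2 = (1, 0, 0, 17/13, -7/13)
  row 1: subtract -2/3×row2 = (0, 1, 0, -16/65, -37/65)
  row 3: subtract 14/3×row2 = (0, 0, 0, -616/65, 103/65)
step 4: normalize row 3 (÷-616/65) = (0, 0, 0, 1, -103/616)
  row 0: subtract 17/13×row3 = (1, 0, 0, 0, -197/616)
  row 1: subtract -16/65×row3 = (0, 1, 0, 0, -47/77)
  row 2: subtract 54/65×row3 = (0, 0, 1, 0, -251/308)

M[3][4] = -103/616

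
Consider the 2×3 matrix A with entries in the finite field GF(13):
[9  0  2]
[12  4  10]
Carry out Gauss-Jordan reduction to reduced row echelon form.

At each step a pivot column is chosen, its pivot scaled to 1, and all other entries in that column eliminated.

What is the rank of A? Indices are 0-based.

rank = 2

pivot(0,0)=9: scale R0 → (1, 0, 6)
  clear (1,0): R1 −= (12)R0 → (0, 4, 3)
pivot(1,1)=4: scale R1 → (0, 1, 4)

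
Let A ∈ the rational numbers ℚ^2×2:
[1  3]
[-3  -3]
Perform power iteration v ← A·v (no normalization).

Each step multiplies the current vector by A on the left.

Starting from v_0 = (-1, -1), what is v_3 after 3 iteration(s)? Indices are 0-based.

v_0 = (-1, -1).
v_1 = A·v_0 = (-4, 6).
v_2 = A·v_1 = (14, -6).
v_3 = A·v_2 = (-4, -24).

v_3 = (-4, -24)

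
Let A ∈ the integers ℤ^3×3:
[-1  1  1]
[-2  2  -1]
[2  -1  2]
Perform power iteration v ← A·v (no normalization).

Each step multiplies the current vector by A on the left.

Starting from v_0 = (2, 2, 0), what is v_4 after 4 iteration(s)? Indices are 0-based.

v_0 = (2, 2, 0).
v_1 = A·v_0 = (0, 0, 2).
v_2 = A·v_1 = (2, -2, 4).
v_3 = A·v_2 = (0, -12, 14).
v_4 = A·v_3 = (2, -38, 40).

v_4 = (2, -38, 40)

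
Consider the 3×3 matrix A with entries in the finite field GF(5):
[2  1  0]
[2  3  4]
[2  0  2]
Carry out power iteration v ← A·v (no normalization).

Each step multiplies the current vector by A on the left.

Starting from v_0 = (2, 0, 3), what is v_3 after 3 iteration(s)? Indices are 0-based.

v_3 = (4, 3, 4)

v_0 = (2, 0, 3).
v_1 = A·v_0 = (4, 1, 0).
v_2 = A·v_1 = (4, 1, 3).
v_3 = A·v_2 = (4, 3, 4).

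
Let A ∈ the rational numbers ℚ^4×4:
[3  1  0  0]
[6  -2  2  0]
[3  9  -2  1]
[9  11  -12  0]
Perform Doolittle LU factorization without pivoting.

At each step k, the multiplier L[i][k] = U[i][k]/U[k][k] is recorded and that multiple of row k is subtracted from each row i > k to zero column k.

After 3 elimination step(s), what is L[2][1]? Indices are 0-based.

L[2][1] = -2

[col 0] pivot 3
  R1 -= 2*R0 → (0, -4, 2, 0)  (L[1][0] := 2)
  R2 -= 1*R0 → (0, 8, -2, 1)  (L[2][0] := 1)
  R3 -= 3*R0 → (0, 8, -12, 0)  (L[3][0] := 3)
[col 1] pivot -4
  R2 -= -2*R1 → (0, 0, 2, 1)  (L[2][1] := -2)
  R3 -= -2*R1 → (0, 0, -8, 0)  (L[3][1] := -2)
[col 2] pivot 2
  R3 -= -4*R2 → (0, 0, 0, 4)  (L[3][2] := -4)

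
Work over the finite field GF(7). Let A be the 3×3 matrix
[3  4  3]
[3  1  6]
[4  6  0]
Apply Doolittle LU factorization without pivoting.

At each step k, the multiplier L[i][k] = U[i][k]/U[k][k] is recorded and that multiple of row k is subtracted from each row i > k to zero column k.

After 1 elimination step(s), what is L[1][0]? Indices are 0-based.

Step 1: pivot at (0,0) is 3.
  row1 ← row1 − (1)·row0  ⇒  L[1][0]=1, U row1=(0, 4, 3)
  row2 ← row2 − (6)·row0  ⇒  L[2][0]=6, U row2=(0, 3, 3)

L[1][0] = 1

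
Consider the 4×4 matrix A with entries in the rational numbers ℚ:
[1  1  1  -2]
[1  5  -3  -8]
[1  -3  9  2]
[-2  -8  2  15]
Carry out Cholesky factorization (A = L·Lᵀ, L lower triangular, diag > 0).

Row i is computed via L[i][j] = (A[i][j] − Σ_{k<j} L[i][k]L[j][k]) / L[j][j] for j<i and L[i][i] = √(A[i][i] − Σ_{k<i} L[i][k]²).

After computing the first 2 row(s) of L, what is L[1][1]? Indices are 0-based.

Step 1: L[0][0] = √(1) = 1.
  L[1][0] = (1) / L[0][0] = 1.
Step 2: L[1][1] = √(4) = 2.

L[1][1] = 2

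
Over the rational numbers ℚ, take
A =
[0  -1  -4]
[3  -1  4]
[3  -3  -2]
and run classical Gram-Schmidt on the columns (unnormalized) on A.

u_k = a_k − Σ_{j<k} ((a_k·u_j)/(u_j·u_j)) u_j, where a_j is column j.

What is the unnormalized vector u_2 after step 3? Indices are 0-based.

u_2 = (-2/3, -1/3, 1/3)

Step 1: u_0 = a_0 = (0, 3, 3).
Step 2: u_1 = a_1 − (-2/3)·u_0 = (-1, 1, -1).
Step 3: u_2 = a_2 − (1/3)·u_0 − (10/3)·u_1 = (-2/3, -1/3, 1/3).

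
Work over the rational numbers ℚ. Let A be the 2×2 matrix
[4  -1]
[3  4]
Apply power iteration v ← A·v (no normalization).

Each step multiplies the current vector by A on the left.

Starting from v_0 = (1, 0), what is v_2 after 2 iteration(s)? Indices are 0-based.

v_2 = (13, 24)

v_0 = (1, 0).
v_1 = A·v_0 = (4, 3).
v_2 = A·v_1 = (13, 24).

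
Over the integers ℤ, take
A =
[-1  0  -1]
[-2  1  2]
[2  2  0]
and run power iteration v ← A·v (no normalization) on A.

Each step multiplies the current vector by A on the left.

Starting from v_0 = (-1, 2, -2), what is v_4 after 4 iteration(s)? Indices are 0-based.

v_4 = (15, -6, 38)

v_0 = (-1, 2, -2).
v_1 = A·v_0 = (3, 0, 2).
v_2 = A·v_1 = (-5, -2, 6).
v_3 = A·v_2 = (-1, 20, -14).
v_4 = A·v_3 = (15, -6, 38).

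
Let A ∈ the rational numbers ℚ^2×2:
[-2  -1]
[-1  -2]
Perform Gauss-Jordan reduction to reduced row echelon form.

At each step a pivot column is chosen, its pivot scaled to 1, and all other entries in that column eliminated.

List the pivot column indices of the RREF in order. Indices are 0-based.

step 1: normalize row 0 (÷-2) = (1, 1/2)
  row 1: subtract -1×row0 = (0, -3/2)
step 2: normalize row 1 (÷-3/2) = (0, 1)
  row 0: subtract 1/2×row1 = (1, 0)

pivot columns: 0, 1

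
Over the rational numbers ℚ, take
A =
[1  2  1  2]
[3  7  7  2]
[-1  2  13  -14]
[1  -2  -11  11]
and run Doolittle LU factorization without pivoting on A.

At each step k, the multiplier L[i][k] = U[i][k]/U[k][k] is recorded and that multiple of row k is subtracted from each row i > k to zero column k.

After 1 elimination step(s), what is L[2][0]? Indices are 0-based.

k=0: U[0][0]=1
  eliminate (1,0): mult=3, new row 1: (0, 1, 4, -4); set L[1][0]=3
  eliminate (2,0): mult=-1, new row 2: (0, 4, 14, -12); set L[2][0]=-1
  eliminate (3,0): mult=1, new row 3: (0, -4, -12, 9); set L[3][0]=1

L[2][0] = -1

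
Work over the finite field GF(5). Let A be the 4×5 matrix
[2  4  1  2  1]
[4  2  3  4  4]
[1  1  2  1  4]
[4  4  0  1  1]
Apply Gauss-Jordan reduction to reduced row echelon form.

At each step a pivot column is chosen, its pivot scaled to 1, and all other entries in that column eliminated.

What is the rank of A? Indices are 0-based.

pivot(0,0)=2: scale R0 → (1, 2, 3, 1, 3)
  clear (1,0): R1 −= (4)R0 → (0, 4, 1, 0, 2)
  clear (2,0): R2 −= (1)R0 → (0, 4, 4, 0, 1)
  clear (3,0): R3 −= (4)R0 → (0, 1, 3, 2, 4)
pivot(1,1)=4: scale R1 → (0, 1, 4, 0, 3)
  clear (0,1): R0 −= (2)R1 → (1, 0, 0, 1, 2)
  clear (2,1): R2 −= (4)R1 → (0, 0, 3, 0, 4)
  clear (3,1): R3 −= (1)R1 → (0, 0, 4, 2, 1)
pivot(2,2)=3: scale R2 → (0, 0, 1, 0, 3)
  clear (1,2): R1 −= (4)R2 → (0, 1, 0, 0, 1)
  clear (3,2): R3 −= (4)R2 → (0, 0, 0, 2, 4)
pivot(3,3)=2: scale R3 → (0, 0, 0, 1, 2)
  clear (0,3): R0 −= (1)R3 → (1, 0, 0, 0, 0)

rank = 4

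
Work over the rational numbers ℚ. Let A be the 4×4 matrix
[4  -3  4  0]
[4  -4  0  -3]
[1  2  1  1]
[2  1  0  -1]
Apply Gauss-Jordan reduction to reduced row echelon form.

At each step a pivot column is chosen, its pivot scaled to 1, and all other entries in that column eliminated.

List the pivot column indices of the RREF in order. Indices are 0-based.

pivot columns: 0, 1, 2, 3

pivot(0,0)=4: scale R0 → (1, -3/4, 1, 0)
  clear (1,0): R1 −= (4)R0 → (0, -1, -4, -3)
  clear (2,0): R2 −= (1)R0 → (0, 11/4, 0, 1)
  clear (3,0): R3 −= (2)R0 → (0, 5/2, -2, -1)
pivot(1,1)=-1: scale R1 → (0, 1, 4, 3)
  clear (0,1): R0 −= (-3/4)R1 → (1, 0, 4, 9/4)
  clear (2,1): R2 −= (11/4)R1 → (0, 0, -11, -29/4)
  clear (3,1): R3 −= (5/2)R1 → (0, 0, -12, -17/2)
pivot(2,2)=-11: scale R2 → (0, 0, 1, 29/44)
  clear (0,2): R0 −= (4)R2 → (1, 0, 0, -17/44)
  clear (1,2): R1 −= (4)R2 → (0, 1, 0, 4/11)
  clear (3,2): R3 −= (-12)R2 → (0, 0, 0, -13/22)
pivot(3,3)=-13/22: scale R3 → (0, 0, 0, 1)
  clear (0,3): R0 −= (-17/44)R3 → (1, 0, 0, 0)
  clear (1,3): R1 −= (4/11)R3 → (0, 1, 0, 0)
  clear (2,3): R2 −= (29/44)R3 → (0, 0, 1, 0)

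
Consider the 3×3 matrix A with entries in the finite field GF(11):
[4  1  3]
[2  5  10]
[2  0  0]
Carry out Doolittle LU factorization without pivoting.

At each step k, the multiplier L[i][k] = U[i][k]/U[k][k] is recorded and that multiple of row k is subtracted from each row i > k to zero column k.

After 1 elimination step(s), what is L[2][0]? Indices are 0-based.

k=0: U[0][0]=4
  eliminate (1,0): mult=6, new row 1: (0, 10, 3); set L[1][0]=6
  eliminate (2,0): mult=6, new row 2: (0, 5, 4); set L[2][0]=6

L[2][0] = 6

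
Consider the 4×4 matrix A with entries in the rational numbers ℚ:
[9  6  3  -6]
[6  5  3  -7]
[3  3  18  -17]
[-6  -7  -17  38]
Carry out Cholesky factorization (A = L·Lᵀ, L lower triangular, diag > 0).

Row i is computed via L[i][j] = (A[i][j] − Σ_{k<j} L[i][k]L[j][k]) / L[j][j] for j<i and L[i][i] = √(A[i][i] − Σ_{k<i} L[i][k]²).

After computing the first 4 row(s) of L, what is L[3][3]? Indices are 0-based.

L[3][3] = 4

Step 1: L[0][0] = √(9) = 3.
  L[1][0] = (6) / L[0][0] = 2.
Step 2: L[1][1] = √(1) = 1.
  L[2][0] = (3) / L[0][0] = 1.
  L[2][1] = (1) / L[1][1] = 1.
Step 3: L[2][2] = √(16) = 4.
  L[3][0] = (-6) / L[0][0] = -2.
  L[3][1] = (-3) / L[1][1] = -3.
  L[3][2] = (-12) / L[2][2] = -3.
Step 4: L[3][3] = √(16) = 4.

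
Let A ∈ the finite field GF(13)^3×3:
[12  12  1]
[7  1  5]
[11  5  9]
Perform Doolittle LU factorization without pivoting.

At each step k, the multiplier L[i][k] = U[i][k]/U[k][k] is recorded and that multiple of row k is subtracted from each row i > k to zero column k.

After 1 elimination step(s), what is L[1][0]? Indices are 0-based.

Step 1: pivot at (0,0) is 12.
  row1 ← row1 − (6)·row0  ⇒  L[1][0]=6, U row1=(0, 7, 12)
  row2 ← row2 − (2)·row0  ⇒  L[2][0]=2, U row2=(0, 7, 7)

L[1][0] = 6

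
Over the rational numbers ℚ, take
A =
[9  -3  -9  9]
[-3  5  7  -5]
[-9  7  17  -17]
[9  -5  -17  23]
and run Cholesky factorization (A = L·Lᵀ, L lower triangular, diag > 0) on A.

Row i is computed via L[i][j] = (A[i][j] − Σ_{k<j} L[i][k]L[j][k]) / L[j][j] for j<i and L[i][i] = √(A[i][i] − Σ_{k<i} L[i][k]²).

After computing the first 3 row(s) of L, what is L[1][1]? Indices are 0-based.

Step 1: L[0][0] = √(9) = 3.
  L[1][0] = (-3) / L[0][0] = -1.
Step 2: L[1][1] = √(4) = 2.
  L[2][0] = (-9) / L[0][0] = -3.
  L[2][1] = (4) / L[1][1] = 2.
Step 3: L[2][2] = √(4) = 2.

L[1][1] = 2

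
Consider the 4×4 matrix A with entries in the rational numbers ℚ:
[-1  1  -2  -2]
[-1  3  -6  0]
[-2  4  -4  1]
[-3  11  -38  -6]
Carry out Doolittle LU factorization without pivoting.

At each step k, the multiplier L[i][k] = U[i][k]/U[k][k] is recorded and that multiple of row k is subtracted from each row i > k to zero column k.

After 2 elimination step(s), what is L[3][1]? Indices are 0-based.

Step 1: pivot at (0,0) is -1.
  row1 ← row1 − (1)·row0  ⇒  L[1][0]=1, U row1=(0, 2, -4, 2)
  row2 ← row2 − (2)·row0  ⇒  L[2][0]=2, U row2=(0, 2, 0, 5)
  row3 ← row3 − (3)·row0  ⇒  L[3][0]=3, U row3=(0, 8, -32, 0)
Step 2: pivot at (1,1) is 2.
  row2 ← row2 − (1)·row1  ⇒  L[2][1]=1, U row2=(0, 0, 4, 3)
  row3 ← row3 − (4)·row1  ⇒  L[3][1]=4, U row3=(0, 0, -16, -8)

L[3][1] = 4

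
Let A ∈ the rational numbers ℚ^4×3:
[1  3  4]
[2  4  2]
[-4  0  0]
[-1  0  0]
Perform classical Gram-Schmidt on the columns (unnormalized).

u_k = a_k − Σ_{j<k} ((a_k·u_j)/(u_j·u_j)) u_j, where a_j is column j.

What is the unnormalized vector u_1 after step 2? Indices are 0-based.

Step 1: u_0 = a_0 = (1, 2, -4, -1).
Step 2: u_1 = a_1 − (1/2)·u_0 = (5/2, 3, 2, 1/2).

u_1 = (5/2, 3, 2, 1/2)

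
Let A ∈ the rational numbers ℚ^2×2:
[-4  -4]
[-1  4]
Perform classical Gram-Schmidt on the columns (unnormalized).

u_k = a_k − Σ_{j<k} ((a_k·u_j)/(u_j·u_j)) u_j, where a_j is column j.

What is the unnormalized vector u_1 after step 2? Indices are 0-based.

Step 1: u_0 = a_0 = (-4, -1).
Step 2: u_1 = a_1 − (12/17)·u_0 = (-20/17, 80/17).

u_1 = (-20/17, 80/17)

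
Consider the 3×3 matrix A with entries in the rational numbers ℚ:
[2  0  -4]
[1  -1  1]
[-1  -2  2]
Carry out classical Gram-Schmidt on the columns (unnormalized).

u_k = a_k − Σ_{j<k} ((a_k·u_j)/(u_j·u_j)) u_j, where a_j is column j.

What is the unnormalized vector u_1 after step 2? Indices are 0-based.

Step 1: u_0 = a_0 = (2, 1, -1).
Step 2: u_1 = a_1 − (1/6)·u_0 = (-1/3, -7/6, -11/6).

u_1 = (-1/3, -7/6, -11/6)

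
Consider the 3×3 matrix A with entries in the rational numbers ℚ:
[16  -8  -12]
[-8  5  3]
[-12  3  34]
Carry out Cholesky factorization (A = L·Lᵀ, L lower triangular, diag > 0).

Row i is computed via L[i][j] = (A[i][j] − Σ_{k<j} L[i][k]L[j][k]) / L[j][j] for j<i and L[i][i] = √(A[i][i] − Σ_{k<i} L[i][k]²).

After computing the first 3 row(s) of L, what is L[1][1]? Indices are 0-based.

Step 1: L[0][0] = √(16) = 4.
  L[1][0] = (-8) / L[0][0] = -2.
Step 2: L[1][1] = √(1) = 1.
  L[2][0] = (-12) / L[0][0] = -3.
  L[2][1] = (-3) / L[1][1] = -3.
Step 3: L[2][2] = √(16) = 4.

L[1][1] = 1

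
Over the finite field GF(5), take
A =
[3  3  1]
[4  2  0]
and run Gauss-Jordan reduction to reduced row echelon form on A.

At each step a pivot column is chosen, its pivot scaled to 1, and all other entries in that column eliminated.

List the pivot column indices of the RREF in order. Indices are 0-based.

pivot columns: 0, 1

step 1: normalize row 0 (÷3) = (1, 1, 2)
  row 1: subtract 4×row0 = (0, 3, 2)
step 2: normalize row 1 (÷3) = (0, 1, 4)
  row 0: subtract 1×row1 = (1, 0, 3)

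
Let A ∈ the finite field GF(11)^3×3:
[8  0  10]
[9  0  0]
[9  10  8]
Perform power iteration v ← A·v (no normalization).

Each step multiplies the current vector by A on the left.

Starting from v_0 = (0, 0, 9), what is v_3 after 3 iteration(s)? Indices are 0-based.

v_3 = (3, 2, 6)

v_0 = (0, 0, 9).
v_1 = A·v_0 = (2, 0, 6).
v_2 = A·v_1 = (10, 7, 0).
v_3 = A·v_2 = (3, 2, 6).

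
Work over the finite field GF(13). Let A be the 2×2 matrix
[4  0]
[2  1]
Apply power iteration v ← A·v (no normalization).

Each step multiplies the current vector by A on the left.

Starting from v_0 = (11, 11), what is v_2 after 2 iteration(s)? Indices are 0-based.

v_0 = (11, 11).
v_1 = A·v_0 = (5, 7).
v_2 = A·v_1 = (7, 4).

v_2 = (7, 4)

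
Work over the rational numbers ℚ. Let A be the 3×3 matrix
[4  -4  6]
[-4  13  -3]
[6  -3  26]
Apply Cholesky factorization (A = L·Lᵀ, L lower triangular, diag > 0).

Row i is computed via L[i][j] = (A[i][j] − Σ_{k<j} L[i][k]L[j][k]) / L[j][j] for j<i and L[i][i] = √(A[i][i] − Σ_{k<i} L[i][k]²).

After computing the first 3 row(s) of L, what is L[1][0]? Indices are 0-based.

L[1][0] = -2

Step 1: L[0][0] = √(4) = 2.
  L[1][0] = (-4) / L[0][0] = -2.
Step 2: L[1][1] = √(9) = 3.
  L[2][0] = (6) / L[0][0] = 3.
  L[2][1] = (3) / L[1][1] = 1.
Step 3: L[2][2] = √(16) = 4.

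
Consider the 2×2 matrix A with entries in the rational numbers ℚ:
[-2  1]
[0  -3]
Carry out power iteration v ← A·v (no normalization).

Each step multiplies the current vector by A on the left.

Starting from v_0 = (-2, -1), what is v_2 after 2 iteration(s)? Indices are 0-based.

v_2 = (-3, -9)

v_0 = (-2, -1).
v_1 = A·v_0 = (3, 3).
v_2 = A·v_1 = (-3, -9).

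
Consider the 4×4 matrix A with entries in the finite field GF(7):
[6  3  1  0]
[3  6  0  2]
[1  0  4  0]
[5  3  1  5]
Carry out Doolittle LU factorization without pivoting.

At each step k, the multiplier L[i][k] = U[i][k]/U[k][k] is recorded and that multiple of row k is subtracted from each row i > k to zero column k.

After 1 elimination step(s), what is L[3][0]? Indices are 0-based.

L[3][0] = 2

[col 0] pivot 6
  R1 -= 4*R0 → (0, 1, 3, 2)  (L[1][0] := 4)
  R2 -= 6*R0 → (0, 3, 5, 0)  (L[2][0] := 6)
  R3 -= 2*R0 → (0, 4, 6, 5)  (L[3][0] := 2)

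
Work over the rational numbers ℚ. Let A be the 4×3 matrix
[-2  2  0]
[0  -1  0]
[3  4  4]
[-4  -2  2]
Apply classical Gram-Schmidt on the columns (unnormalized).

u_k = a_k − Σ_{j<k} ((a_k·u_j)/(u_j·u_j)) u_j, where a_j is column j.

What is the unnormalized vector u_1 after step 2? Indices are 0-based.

u_1 = (90/29, -1, 68/29, 6/29)

Step 1: u_0 = a_0 = (-2, 0, 3, -4).
Step 2: u_1 = a_1 − (16/29)·u_0 = (90/29, -1, 68/29, 6/29).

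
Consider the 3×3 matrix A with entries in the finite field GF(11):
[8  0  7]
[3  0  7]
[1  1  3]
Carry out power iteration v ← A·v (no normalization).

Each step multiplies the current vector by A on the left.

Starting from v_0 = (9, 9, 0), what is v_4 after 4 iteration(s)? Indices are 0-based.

v_4 = (8, 2, 7)

v_0 = (9, 9, 0).
v_1 = A·v_0 = (6, 5, 7).
v_2 = A·v_1 = (9, 1, 10).
v_3 = A·v_2 = (10, 9, 7).
v_4 = A·v_3 = (8, 2, 7).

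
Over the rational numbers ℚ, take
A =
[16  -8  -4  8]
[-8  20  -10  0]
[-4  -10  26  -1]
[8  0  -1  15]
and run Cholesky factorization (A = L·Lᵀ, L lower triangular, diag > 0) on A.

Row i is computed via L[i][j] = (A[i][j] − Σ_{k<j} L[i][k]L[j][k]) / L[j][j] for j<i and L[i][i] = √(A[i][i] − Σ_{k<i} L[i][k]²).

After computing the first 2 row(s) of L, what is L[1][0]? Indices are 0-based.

Step 1: L[0][0] = √(16) = 4.
  L[1][0] = (-8) / L[0][0] = -2.
Step 2: L[1][1] = √(16) = 4.

L[1][0] = -2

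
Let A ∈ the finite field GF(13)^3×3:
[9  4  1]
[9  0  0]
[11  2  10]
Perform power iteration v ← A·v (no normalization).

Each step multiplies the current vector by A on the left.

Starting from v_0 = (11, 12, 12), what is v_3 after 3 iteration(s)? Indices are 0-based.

v_0 = (11, 12, 12).
v_1 = A·v_0 = (3, 8, 5).
v_2 = A·v_1 = (12, 1, 8).
v_3 = A·v_2 = (3, 4, 6).

v_3 = (3, 4, 6)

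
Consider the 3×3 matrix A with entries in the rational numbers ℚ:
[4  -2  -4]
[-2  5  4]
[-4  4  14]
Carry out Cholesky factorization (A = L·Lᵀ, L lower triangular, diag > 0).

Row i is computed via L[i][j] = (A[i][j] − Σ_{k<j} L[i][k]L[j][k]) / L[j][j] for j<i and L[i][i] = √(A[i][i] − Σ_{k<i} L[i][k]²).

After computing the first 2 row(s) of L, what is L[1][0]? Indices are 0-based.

L[1][0] = -1

Step 1: L[0][0] = √(4) = 2.
  L[1][0] = (-2) / L[0][0] = -1.
Step 2: L[1][1] = √(4) = 2.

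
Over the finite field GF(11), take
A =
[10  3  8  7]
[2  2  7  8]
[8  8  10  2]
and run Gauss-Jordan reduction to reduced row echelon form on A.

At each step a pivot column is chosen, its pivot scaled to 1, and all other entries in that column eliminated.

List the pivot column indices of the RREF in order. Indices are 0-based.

pivot columns: 0, 1, 2

[1] R0 /= 10  ⇒  (1, 8, 3, 4)
     R1 -= 2·R0  ⇒  (0, 8, 1, 0)
     R2 -= 8·R0  ⇒  (0, 10, 8, 3)
[2] R1 /= 8  ⇒  (0, 1, 7, 0)
     R0 -= 8·R1  ⇒  (1, 0, 2, 4)
     R2 -= 10·R1  ⇒  (0, 0, 4, 3)
[3] R2 /= 4  ⇒  (0, 0, 1, 9)
     R0 -= 2·R2  ⇒  (1, 0, 0, 8)
     R1 -= 7·R2  ⇒  (0, 1, 0, 3)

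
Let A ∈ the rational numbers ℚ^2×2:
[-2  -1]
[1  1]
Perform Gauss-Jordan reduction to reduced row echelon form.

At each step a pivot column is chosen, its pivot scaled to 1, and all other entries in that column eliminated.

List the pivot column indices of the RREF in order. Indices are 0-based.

pivot(0,0)=-2: scale R0 → (1, 1/2)
  clear (1,0): R1 −= (1)R0 → (0, 1/2)
pivot(1,1)=1/2: scale R1 → (0, 1)
  clear (0,1): R0 −= (1/2)R1 → (1, 0)

pivot columns: 0, 1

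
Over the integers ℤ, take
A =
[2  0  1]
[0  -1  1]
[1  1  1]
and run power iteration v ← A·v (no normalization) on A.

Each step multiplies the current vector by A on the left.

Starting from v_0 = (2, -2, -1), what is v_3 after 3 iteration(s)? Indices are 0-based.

v_0 = (2, -2, -1).
v_1 = A·v_0 = (3, 1, -1).
v_2 = A·v_1 = (5, -2, 3).
v_3 = A·v_2 = (13, 5, 6).

v_3 = (13, 5, 6)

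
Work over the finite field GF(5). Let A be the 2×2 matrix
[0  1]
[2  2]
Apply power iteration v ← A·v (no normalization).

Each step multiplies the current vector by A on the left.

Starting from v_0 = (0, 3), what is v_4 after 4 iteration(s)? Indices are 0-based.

v_0 = (0, 3).
v_1 = A·v_0 = (3, 1).
v_2 = A·v_1 = (1, 3).
v_3 = A·v_2 = (3, 3).
v_4 = A·v_3 = (3, 2).

v_4 = (3, 2)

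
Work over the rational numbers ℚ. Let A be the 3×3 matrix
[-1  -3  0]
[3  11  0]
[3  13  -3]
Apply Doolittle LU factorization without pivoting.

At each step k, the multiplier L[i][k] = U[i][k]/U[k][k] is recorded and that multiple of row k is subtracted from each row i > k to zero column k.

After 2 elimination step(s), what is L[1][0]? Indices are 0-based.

L[1][0] = -3

k=0: U[0][0]=-1
  eliminate (1,0): mult=-3, new row 1: (0, 2, 0); set L[1][0]=-3
  eliminate (2,0): mult=-3, new row 2: (0, 4, -3); set L[2][0]=-3
k=1: U[1][1]=2
  eliminate (2,1): mult=2, new row 2: (0, 0, -3); set L[2][1]=2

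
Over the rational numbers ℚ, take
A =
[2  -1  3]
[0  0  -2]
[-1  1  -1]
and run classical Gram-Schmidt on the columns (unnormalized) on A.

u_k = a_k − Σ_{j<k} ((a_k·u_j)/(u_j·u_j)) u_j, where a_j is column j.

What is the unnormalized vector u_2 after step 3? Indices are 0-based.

Step 1: u_0 = a_0 = (2, 0, -1).
Step 2: u_1 = a_1 − (-3/5)·u_0 = (1/5, 0, 2/5).
Step 3: u_2 = a_2 − (7/5)·u_0 − (1)·u_1 = (0, -2, 0).

u_2 = (0, -2, 0)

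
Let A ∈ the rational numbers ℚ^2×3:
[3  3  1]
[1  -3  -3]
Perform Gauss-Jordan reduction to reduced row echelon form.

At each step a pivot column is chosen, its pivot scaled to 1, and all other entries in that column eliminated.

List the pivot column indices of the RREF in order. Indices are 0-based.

pivot(0,0)=3: scale R0 → (1, 1, 1/3)
  clear (1,0): R1 −= (1)R0 → (0, -4, -10/3)
pivot(1,1)=-4: scale R1 → (0, 1, 5/6)
  clear (0,1): R0 −= (1)R1 → (1, 0, -1/2)

pivot columns: 0, 1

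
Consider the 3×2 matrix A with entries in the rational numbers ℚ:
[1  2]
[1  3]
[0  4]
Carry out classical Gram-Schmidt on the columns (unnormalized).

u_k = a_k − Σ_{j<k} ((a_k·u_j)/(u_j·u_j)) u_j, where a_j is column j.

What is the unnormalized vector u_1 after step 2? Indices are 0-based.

u_1 = (-1/2, 1/2, 4)

Step 1: u_0 = a_0 = (1, 1, 0).
Step 2: u_1 = a_1 − (5/2)·u_0 = (-1/2, 1/2, 4).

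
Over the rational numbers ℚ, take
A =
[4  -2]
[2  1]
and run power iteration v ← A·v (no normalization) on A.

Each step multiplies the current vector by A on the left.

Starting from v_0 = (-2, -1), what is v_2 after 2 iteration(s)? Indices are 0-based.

v_0 = (-2, -1).
v_1 = A·v_0 = (-6, -5).
v_2 = A·v_1 = (-14, -17).

v_2 = (-14, -17)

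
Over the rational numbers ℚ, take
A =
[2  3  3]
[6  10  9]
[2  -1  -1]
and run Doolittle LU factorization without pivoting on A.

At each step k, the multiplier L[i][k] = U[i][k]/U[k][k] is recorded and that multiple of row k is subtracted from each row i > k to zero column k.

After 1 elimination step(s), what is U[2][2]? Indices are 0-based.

U[2][2] = -4

Step 1: pivot at (0,0) is 2.
  row1 ← row1 − (3)·row0  ⇒  L[1][0]=3, U row1=(0, 1, 0)
  row2 ← row2 − (1)·row0  ⇒  L[2][0]=1, U row2=(0, -4, -4)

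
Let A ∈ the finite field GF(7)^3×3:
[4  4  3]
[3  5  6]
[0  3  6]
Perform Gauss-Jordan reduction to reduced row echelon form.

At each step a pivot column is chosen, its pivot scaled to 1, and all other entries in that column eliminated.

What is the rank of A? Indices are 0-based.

rank = 3

pivot(0,0)=4: scale R0 → (1, 1, 6)
  clear (1,0): R1 −= (3)R0 → (0, 2, 2)
pivot(1,1)=2: scale R1 → (0, 1, 1)
  clear (0,1): R0 −= (1)R1 → (1, 0, 5)
  clear (2,1): R2 −= (3)R1 → (0, 0, 3)
pivot(2,2)=3: scale R2 → (0, 0, 1)
  clear (0,2): R0 −= (5)R2 → (1, 0, 0)
  clear (1,2): R1 −= (1)R2 → (0, 1, 0)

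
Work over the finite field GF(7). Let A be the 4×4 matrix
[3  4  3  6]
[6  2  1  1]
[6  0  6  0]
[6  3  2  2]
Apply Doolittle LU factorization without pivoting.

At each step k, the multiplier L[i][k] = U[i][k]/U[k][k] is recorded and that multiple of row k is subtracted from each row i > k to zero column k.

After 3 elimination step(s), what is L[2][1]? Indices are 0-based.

k=0: U[0][0]=3
  eliminate (1,0): mult=2, new row 1: (0, 1, 2, 3); set L[1][0]=2
  eliminate (2,0): mult=2, new row 2: (0, 6, 0, 2); set L[2][0]=2
  eliminate (3,0): mult=2, new row 3: (0, 2, 3, 4); set L[3][0]=2
k=1: U[1][1]=1
  eliminate (2,1): mult=6, new row 2: (0, 0, 2, 5); set L[2][1]=6
  eliminate (3,1): mult=2, new row 3: (0, 0, 6, 5); set L[3][1]=2
k=2: U[2][2]=2
  eliminate (3,2): mult=3, new row 3: (0, 0, 0, 4); set L[3][2]=3

L[2][1] = 6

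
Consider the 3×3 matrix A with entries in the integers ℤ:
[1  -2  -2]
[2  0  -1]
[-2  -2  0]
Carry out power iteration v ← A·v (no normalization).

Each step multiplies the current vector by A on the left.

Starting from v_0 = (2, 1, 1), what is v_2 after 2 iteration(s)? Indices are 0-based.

v_0 = (2, 1, 1).
v_1 = A·v_0 = (-2, 3, -6).
v_2 = A·v_1 = (4, 2, -2).

v_2 = (4, 2, -2)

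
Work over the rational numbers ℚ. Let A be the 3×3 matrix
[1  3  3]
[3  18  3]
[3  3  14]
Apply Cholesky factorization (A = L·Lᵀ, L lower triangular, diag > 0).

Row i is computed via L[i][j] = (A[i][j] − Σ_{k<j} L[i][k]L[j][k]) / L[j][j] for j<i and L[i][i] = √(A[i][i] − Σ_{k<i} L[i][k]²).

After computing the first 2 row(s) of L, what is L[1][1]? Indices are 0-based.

Step 1: L[0][0] = √(1) = 1.
  L[1][0] = (3) / L[0][0] = 3.
Step 2: L[1][1] = √(9) = 3.

L[1][1] = 3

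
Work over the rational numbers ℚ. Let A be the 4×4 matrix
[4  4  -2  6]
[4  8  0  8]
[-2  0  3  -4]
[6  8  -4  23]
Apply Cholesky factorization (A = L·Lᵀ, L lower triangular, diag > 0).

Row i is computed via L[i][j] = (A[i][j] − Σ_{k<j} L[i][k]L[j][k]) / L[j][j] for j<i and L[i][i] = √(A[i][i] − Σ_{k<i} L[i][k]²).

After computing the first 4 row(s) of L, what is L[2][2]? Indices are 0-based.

L[2][2] = 1

Step 1: L[0][0] = √(4) = 2.
  L[1][0] = (4) / L[0][0] = 2.
Step 2: L[1][1] = √(4) = 2.
  L[2][0] = (-2) / L[0][0] = -1.
  L[2][1] = (2) / L[1][1] = 1.
Step 3: L[2][2] = √(1) = 1.
  L[3][0] = (6) / L[0][0] = 3.
  L[3][1] = (2) / L[1][1] = 1.
  L[3][2] = (-2) / L[2][2] = -2.
Step 4: L[3][3] = √(9) = 3.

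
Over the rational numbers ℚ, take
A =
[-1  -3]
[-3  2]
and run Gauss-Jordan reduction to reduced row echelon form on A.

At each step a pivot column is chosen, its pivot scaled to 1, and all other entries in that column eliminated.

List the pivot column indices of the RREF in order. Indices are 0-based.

pivot columns: 0, 1

step 1: normalize row 0 (÷-1) = (1, 3)
  row 1: subtract -3×row0 = (0, 11)
step 2: normalize row 1 (÷11) = (0, 1)
  row 0: subtract 3×row1 = (1, 0)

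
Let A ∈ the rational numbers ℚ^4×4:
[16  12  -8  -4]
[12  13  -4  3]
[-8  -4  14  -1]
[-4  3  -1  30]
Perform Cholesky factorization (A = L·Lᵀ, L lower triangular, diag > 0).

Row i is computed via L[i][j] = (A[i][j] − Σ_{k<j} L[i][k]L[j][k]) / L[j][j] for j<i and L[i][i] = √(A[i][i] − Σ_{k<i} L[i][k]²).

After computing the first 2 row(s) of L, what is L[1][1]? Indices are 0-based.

Step 1: L[0][0] = √(16) = 4.
  L[1][0] = (12) / L[0][0] = 3.
Step 2: L[1][1] = √(4) = 2.

L[1][1] = 2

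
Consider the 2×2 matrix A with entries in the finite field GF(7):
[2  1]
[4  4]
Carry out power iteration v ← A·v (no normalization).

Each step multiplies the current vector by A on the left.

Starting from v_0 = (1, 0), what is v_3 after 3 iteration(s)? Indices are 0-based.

v_3 = (5, 2)

v_0 = (1, 0).
v_1 = A·v_0 = (2, 4).
v_2 = A·v_1 = (1, 3).
v_3 = A·v_2 = (5, 2).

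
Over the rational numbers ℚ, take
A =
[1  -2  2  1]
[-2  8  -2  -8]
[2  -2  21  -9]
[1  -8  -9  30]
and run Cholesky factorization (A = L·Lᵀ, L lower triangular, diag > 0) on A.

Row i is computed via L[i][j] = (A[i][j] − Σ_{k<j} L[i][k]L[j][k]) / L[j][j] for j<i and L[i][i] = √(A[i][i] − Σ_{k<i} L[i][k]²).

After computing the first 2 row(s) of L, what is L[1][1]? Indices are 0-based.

L[1][1] = 2

Step 1: L[0][0] = √(1) = 1.
  L[1][0] = (-2) / L[0][0] = -2.
Step 2: L[1][1] = √(4) = 2.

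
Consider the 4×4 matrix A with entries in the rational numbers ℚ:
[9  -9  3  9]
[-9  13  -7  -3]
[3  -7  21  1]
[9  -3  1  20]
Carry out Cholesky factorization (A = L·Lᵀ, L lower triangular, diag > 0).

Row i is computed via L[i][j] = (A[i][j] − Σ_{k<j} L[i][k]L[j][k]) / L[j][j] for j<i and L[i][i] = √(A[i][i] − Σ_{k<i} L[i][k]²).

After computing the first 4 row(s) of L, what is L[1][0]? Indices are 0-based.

L[1][0] = -3

Step 1: L[0][0] = √(9) = 3.
  L[1][0] = (-9) / L[0][0] = -3.
Step 2: L[1][1] = √(4) = 2.
  L[2][0] = (3) / L[0][0] = 1.
  L[2][1] = (-4) / L[1][1] = -2.
Step 3: L[2][2] = √(16) = 4.
  L[3][0] = (9) / L[0][0] = 3.
  L[3][1] = (6) / L[1][1] = 3.
  L[3][2] = (4) / L[2][2] = 1.
Step 4: L[3][3] = √(1) = 1.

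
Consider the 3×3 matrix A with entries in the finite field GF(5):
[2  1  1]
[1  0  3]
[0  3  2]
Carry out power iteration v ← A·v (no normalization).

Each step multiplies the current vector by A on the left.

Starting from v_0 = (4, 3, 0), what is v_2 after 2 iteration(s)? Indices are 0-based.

v_2 = (0, 3, 0)

v_0 = (4, 3, 0).
v_1 = A·v_0 = (1, 4, 4).
v_2 = A·v_1 = (0, 3, 0).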